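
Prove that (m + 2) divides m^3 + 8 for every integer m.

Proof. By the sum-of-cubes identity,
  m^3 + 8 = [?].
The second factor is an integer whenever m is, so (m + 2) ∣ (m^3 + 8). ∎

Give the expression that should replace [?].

(m + 2)(m^2 - 2m + 4)

Polynomial division of m^3 + 8 by m + 2 leaves remainder 0 and quotient m^2 - 2m + 4.
Hence m^3 + 8 = (m + 2)(m^2 - 2m + 4).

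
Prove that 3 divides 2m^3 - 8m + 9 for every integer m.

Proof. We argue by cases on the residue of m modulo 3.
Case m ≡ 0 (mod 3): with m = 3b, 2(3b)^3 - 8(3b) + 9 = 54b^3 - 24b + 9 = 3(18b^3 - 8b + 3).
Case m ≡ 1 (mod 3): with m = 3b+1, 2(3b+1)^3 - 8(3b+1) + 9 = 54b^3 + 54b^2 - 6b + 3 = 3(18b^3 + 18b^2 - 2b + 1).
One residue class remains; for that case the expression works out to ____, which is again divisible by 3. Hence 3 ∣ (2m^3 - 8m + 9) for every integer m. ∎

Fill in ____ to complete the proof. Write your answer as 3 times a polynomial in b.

3(18b^3 + 36b^2 + 16b + 3)

Only m ≡ 2 (mod 3) is unaccounted for. Put m = 3b+2:
2(3b+2)^3 - 8(3b+2) + 9 expands to 54b^3 + 108b^2 + 48b + 9,
and factoring out 3 leaves 3(18b^3 + 36b^2 + 16b + 3).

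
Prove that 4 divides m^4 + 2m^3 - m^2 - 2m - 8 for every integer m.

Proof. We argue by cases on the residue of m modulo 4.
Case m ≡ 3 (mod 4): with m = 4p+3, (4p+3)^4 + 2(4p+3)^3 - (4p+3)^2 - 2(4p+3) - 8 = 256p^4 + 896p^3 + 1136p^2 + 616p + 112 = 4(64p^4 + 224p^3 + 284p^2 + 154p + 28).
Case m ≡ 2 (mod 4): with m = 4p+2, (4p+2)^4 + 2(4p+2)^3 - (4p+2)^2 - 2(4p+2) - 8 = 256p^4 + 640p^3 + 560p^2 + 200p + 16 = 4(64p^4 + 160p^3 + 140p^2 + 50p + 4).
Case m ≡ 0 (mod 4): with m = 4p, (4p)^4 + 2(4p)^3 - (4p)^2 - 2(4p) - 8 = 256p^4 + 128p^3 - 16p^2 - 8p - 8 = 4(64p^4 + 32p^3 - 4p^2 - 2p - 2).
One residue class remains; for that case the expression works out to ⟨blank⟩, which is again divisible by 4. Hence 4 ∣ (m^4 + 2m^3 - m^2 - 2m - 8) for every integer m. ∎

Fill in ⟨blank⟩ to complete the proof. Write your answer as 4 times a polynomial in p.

The residues treated are {3, 2, 0}, so the missing case is m ≡ 1 (mod 4); write m = 4p+1.
Then (4p+1)^4 + 2(4p+1)^3 - (4p+1)^2 - 2(4p+1) - 8 = 256p^4 + 384p^3 + 176p^2 + 24p - 8 = 4(64p^4 + 96p^3 + 44p^2 + 6p - 2).

4(64p^4 + 96p^3 + 44p^2 + 6p - 2)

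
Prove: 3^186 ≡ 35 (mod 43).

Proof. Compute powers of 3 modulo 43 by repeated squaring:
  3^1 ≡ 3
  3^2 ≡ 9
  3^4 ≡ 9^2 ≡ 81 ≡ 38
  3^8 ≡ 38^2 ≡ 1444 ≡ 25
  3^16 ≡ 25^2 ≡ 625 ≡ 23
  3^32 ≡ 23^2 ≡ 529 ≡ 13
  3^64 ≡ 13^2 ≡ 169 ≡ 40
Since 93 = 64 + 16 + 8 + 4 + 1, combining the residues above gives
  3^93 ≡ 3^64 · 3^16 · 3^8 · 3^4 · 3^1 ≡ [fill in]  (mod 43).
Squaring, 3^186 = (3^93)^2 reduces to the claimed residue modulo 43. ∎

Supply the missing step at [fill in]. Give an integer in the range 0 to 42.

3^64 · 3^16 · 3^8 · 3^4 · 3^1 ≡ 40 · 23 · 25 · 38 · 3 = 2622000.
2622000 mod 43 = 32, so 3^93 ≡ 32 (mod 43).

32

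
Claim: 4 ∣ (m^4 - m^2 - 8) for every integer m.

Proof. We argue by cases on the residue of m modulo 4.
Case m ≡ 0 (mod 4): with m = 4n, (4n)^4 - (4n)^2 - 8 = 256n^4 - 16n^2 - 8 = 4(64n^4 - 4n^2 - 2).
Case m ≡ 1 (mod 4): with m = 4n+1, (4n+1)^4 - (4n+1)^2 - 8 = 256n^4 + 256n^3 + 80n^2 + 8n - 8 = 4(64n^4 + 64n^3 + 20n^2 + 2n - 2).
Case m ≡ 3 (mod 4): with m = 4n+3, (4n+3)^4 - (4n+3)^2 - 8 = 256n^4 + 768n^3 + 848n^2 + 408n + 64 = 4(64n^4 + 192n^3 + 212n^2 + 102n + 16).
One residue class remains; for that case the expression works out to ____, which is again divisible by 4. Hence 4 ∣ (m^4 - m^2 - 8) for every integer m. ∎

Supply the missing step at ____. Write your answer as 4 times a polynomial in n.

4(64n^4 + 128n^3 + 92n^2 + 28n + 1)

The residues treated are {0, 1, 3}, so the missing case is m ≡ 2 (mod 4); write m = 4n+2.
Then (4n+2)^4 - (4n+2)^2 - 8 = 256n^4 + 512n^3 + 368n^2 + 112n + 4 = 4(64n^4 + 128n^3 + 92n^2 + 28n + 1).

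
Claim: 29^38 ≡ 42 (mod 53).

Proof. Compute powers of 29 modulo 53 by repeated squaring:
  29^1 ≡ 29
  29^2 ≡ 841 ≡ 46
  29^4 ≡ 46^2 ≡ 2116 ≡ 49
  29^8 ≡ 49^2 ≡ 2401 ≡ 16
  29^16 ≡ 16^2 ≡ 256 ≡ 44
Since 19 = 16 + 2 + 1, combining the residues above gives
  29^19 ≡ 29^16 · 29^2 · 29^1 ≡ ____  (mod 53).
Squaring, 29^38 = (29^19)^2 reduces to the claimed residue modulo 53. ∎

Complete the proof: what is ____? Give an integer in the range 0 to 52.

Multiply the listed residues: 44 · 46 · 29 = 2024 → 58696.
Reducing modulo 53: 58696 = 1107·53 + 25, so 29^19 ≡ 25.

25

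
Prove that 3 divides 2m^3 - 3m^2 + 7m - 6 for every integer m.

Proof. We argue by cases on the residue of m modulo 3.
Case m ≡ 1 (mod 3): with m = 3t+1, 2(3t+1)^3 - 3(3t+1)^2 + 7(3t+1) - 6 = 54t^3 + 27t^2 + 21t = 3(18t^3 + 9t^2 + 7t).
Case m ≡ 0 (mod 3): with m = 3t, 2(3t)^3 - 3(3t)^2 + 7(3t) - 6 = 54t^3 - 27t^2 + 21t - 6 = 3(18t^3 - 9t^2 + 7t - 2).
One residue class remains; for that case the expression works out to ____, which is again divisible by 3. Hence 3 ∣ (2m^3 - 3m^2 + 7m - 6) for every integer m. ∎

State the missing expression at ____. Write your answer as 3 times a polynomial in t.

The residues treated are {1, 0}, so the missing case is m ≡ 2 (mod 3); write m = 3t+2.
Then 2(3t+2)^3 - 3(3t+2)^2 + 7(3t+2) - 6 = 54t^3 + 81t^2 + 57t + 12 = 3(18t^3 + 27t^2 + 19t + 4).

3(18t^3 + 27t^2 + 19t + 4)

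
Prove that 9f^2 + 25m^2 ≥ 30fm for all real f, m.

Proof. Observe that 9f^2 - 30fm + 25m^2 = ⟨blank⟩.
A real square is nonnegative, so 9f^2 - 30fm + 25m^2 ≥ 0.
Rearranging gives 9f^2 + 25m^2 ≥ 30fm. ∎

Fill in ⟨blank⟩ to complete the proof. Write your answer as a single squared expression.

(3f - 5m)^2

9f^2 - 30fm + 25m^2 is a perfect-square trinomial: the outer terms are (3f)^2 and (5m)^2, and the cross term is -2·3f·5m.
So 9f^2 - 30fm + 25m^2 = (3f - 5m)^2 ≥ 0.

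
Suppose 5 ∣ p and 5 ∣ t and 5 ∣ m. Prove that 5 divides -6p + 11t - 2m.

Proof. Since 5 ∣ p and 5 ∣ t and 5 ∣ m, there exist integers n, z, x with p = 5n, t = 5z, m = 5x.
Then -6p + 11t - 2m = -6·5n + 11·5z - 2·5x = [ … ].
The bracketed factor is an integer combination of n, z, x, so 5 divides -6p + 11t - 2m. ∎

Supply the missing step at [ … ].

Pull the common 5 out of every term: -6·5n + 11·5z - 2·5x = 5(-6n - 2x + 11z).
-6n - 2x + 11z is an integer, which exhibits the divisibility.

5(-6n - 2x + 11z)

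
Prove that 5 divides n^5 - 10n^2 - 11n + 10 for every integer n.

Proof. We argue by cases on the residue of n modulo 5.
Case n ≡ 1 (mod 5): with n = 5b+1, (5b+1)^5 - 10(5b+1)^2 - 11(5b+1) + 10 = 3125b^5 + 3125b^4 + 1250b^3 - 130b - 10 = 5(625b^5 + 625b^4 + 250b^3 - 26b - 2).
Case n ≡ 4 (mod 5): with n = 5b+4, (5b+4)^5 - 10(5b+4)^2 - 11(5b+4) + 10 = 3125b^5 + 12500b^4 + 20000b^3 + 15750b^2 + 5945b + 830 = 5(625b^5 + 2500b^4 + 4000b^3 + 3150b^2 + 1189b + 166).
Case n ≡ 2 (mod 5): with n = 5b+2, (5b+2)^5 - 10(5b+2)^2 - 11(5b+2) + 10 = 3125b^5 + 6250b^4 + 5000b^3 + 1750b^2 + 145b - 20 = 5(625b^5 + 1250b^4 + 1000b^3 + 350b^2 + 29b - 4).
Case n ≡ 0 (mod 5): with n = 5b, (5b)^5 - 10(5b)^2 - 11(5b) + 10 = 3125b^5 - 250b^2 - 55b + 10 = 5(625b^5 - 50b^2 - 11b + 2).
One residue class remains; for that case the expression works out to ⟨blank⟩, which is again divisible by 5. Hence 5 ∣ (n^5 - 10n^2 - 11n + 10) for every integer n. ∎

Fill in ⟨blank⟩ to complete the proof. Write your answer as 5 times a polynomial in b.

Only n ≡ 3 (mod 5) is unaccounted for. Put n = 5b+3:
(5b+3)^5 - 10(5b+3)^2 - 11(5b+3) + 10 expands to 3125b^5 + 9375b^4 + 11250b^3 + 6500b^2 + 1670b + 130,
and factoring out 5 leaves 5(625b^5 + 1875b^4 + 2250b^3 + 1300b^2 + 334b + 26).

5(625b^5 + 1875b^4 + 2250b^3 + 1300b^2 + 334b + 26)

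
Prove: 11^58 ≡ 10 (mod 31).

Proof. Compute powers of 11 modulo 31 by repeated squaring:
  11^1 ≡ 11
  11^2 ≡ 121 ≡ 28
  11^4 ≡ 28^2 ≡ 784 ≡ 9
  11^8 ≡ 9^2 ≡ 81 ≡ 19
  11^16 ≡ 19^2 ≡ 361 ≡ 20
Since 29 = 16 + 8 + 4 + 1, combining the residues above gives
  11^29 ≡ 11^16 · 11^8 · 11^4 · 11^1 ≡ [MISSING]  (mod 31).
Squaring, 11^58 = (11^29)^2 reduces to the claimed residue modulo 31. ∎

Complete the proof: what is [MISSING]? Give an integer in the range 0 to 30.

Multiply the listed residues: 20 · 19 · 9 · 11 = 380 → 3420 → 37620.
Reducing modulo 31: 37620 = 1213·31 + 17, so 11^29 ≡ 17.

17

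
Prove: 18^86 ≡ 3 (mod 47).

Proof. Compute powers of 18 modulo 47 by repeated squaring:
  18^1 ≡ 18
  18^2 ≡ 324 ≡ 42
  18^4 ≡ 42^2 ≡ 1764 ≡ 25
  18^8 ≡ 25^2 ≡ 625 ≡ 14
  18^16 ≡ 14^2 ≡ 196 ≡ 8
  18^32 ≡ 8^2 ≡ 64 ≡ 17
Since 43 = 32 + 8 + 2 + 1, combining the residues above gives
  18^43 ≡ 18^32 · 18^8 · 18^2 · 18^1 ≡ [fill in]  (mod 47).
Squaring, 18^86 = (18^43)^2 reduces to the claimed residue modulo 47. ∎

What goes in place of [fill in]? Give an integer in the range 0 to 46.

12

18^32 · 18^8 · 18^2 · 18^1 ≡ 17 · 14 · 42 · 18 = 179928.
179928 mod 47 = 12, so 18^43 ≡ 12 (mod 47).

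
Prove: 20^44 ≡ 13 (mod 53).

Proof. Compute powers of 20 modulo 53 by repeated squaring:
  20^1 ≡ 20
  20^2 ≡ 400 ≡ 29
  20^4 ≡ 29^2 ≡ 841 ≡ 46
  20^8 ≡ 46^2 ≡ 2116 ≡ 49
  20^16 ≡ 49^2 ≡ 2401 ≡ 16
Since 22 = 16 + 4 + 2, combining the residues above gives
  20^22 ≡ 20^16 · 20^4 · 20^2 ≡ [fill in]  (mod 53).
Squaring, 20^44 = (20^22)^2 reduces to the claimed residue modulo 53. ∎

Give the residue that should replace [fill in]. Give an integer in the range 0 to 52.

38

20^16 · 20^4 · 20^2 ≡ 16 · 46 · 29 = 21344.
21344 mod 53 = 38, so 20^22 ≡ 38 (mod 53).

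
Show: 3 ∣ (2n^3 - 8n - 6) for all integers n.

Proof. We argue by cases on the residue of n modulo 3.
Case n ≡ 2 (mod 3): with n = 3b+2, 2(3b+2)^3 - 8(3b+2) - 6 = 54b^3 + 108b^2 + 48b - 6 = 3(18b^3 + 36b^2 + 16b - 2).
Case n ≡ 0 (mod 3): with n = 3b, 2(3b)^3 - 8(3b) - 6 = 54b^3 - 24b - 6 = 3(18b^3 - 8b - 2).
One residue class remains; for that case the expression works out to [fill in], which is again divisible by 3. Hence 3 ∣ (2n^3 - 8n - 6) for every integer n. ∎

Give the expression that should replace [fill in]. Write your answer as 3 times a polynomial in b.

3(18b^3 + 18b^2 - 2b - 4)

The residues treated are {2, 0}, so the missing case is n ≡ 1 (mod 3); write n = 3b+1.
Then 2(3b+1)^3 - 8(3b+1) - 6 = 54b^3 + 54b^2 - 6b - 12 = 3(18b^3 + 18b^2 - 2b - 4).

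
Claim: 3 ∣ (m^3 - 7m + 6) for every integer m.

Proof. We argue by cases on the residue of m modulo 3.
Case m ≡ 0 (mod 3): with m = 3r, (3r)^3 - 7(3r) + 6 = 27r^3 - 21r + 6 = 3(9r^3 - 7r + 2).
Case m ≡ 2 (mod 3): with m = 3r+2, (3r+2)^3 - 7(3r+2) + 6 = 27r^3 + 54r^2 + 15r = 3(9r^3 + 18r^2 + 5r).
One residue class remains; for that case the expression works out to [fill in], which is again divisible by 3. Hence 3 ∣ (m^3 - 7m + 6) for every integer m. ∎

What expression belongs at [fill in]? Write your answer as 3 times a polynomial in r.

3(9r^3 + 9r^2 - 4r)

The residues treated are {0, 2}, so the missing case is m ≡ 1 (mod 3); write m = 3r+1.
Then (3r+1)^3 - 7(3r+1) + 6 = 27r^3 + 27r^2 - 12r = 3(9r^3 + 9r^2 - 4r).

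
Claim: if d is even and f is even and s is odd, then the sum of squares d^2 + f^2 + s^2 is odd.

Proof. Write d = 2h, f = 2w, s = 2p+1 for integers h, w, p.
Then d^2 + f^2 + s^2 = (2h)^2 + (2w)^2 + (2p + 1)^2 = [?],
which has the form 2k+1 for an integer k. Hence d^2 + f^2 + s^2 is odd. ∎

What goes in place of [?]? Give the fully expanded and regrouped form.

2(2h^2 + 2p^2 + 2p + 2w^2) + 1

Expanding: (2h)^2 + (2w)^2 + (2p + 1)^2 = 4h^2 + 4p^2 + 4p + 4w^2 + 1.
Every term except the constant is even, so this is 2(2h^2 + 2p^2 + 2p + 2w^2) + 1,
and 2h^2 + 2p^2 + 2p + 2w^2 ∈ ℤ gives the required form.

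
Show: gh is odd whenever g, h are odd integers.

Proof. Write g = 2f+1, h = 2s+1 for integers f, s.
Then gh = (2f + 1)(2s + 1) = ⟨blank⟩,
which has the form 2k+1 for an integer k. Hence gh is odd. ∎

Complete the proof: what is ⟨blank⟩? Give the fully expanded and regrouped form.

2(2fs + f + s) + 1

Expanding: (2f + 1)(2s + 1) = 4fs + 2f + 2s + 1.
Every term except the constant is even, so this is 2(2fs + f + s) + 1,
and 2fs + f + s ∈ ℤ gives the required form.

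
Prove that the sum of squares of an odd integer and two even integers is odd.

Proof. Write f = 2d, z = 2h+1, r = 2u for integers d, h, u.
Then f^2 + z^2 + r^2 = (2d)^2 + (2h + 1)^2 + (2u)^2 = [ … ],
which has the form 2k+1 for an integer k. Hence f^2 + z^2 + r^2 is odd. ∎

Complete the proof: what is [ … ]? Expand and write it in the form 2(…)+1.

2(2d^2 + 2h^2 + 2h + 2u^2) + 1

(2d)^2 + (2h + 1)^2 + (2u)^2 = 4d^2 + 4h^2 + 4h + 4u^2 + 1
= 2(2d^2 + 2h^2 + 2h + 2u^2) + 1.
Since 2d^2 + 2h^2 + 2h + 2u^2 is an integer, the sum of squares is of the form 2k+1 for an integer k.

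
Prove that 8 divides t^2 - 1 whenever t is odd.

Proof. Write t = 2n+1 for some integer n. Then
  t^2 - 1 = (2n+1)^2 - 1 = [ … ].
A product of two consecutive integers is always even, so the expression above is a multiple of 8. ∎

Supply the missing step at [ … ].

4n(n + 1)

(2n+1)^2 - 1 = 4n^2 + 4n + 1 - 1 = 4n^2 + 4n = 4n(n+1).
Since n and n+1 are consecutive, n(n+1) is even, and 4·(even) is a multiple of 8.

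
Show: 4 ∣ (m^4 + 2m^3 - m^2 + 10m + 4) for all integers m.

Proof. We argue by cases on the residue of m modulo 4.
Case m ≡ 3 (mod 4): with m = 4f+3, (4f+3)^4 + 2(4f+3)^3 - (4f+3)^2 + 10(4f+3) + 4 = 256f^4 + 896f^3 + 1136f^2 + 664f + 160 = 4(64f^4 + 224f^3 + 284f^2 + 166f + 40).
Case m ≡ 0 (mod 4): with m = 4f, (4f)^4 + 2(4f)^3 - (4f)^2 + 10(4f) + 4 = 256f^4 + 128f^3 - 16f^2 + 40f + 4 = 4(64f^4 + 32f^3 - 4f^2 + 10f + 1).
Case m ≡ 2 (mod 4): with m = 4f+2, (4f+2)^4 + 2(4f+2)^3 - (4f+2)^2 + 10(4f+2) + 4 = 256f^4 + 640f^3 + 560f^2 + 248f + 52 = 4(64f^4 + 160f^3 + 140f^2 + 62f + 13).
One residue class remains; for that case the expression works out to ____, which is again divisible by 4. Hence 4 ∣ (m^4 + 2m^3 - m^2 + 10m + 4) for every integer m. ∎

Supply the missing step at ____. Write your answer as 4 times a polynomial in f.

The residues treated are {3, 0, 2}, so the missing case is m ≡ 1 (mod 4); write m = 4f+1.
Then (4f+1)^4 + 2(4f+1)^3 - (4f+1)^2 + 10(4f+1) + 4 = 256f^4 + 384f^3 + 176f^2 + 72f + 16 = 4(64f^4 + 96f^3 + 44f^2 + 18f + 4).

4(64f^4 + 96f^3 + 44f^2 + 18f + 4)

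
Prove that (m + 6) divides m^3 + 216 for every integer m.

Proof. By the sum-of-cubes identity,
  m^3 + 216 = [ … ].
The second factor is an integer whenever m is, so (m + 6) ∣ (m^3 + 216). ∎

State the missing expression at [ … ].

a^3 + b^3 = (a + b)(a^2 - ab + b^2). With a = m, b = 6:
m^3 + 216 = (m + 6)(m^2 - 6m + 36).

(m + 6)(m^2 - 6m + 36)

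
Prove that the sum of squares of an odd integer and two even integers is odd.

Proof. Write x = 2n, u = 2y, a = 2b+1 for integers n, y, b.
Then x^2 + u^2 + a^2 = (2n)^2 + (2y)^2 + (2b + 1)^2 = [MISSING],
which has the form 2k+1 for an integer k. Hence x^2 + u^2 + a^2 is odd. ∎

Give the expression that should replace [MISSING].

2(2b^2 + 2b + 2n^2 + 2y^2) + 1

(2n)^2 + (2y)^2 + (2b + 1)^2 = 4b^2 + 4b + 4n^2 + 4y^2 + 1
= 2(2b^2 + 2b + 2n^2 + 2y^2) + 1.
Since 2b^2 + 2b + 2n^2 + 2y^2 is an integer, the sum of squares is of the form 2k+1 for an integer k.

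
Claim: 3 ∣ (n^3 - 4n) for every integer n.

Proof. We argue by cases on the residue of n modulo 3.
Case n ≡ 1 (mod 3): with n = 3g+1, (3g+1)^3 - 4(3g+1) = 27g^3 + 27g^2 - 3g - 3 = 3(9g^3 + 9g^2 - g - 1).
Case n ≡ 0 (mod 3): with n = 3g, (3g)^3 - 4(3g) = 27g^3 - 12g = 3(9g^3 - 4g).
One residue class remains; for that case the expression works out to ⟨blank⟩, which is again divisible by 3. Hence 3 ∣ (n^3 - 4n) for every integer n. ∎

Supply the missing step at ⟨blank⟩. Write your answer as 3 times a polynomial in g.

3(9g^3 + 18g^2 + 8g)

The residues treated are {1, 0}, so the missing case is n ≡ 2 (mod 3); write n = 3g+2.
Then (3g+2)^3 - 4(3g+2) = 27g^3 + 54g^2 + 24g = 3(9g^3 + 18g^2 + 8g).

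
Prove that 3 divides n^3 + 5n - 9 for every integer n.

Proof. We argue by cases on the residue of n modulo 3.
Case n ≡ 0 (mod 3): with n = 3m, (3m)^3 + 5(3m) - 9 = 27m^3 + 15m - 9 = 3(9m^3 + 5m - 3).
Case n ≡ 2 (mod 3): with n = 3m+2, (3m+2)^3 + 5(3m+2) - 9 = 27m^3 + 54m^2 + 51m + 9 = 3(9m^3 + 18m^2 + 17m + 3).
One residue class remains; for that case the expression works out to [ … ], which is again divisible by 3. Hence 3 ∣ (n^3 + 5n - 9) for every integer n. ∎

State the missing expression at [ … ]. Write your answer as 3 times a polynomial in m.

3(9m^3 + 9m^2 + 8m - 1)

The residues treated are {0, 2}, so the missing case is n ≡ 1 (mod 3); write n = 3m+1.
Then (3m+1)^3 + 5(3m+1) - 9 = 27m^3 + 27m^2 + 24m - 3 = 3(9m^3 + 9m^2 + 8m - 1).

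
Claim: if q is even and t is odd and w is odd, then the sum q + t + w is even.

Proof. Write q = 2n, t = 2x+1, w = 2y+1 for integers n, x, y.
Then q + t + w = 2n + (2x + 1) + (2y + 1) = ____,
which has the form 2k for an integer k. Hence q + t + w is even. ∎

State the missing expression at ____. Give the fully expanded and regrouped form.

2(n + x + y + 1)

2n + (2x + 1) + (2y + 1) = 2n + 2x + 2y + 2
= 2(n + x + y + 1).
Since n + x + y + 1 is an integer, the sum is of the form 2k for an integer k.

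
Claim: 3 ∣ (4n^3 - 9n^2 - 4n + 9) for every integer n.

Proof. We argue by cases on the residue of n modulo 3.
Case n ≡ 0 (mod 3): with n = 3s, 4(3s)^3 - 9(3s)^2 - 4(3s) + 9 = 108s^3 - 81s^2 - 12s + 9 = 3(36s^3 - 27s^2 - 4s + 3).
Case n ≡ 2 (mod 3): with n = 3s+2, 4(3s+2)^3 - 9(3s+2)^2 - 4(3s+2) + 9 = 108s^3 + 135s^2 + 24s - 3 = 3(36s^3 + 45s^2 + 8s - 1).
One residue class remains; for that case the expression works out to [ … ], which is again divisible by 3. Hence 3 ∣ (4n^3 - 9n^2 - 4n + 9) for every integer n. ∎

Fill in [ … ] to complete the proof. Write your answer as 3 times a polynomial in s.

The residues treated are {0, 2}, so the missing case is n ≡ 1 (mod 3); write n = 3s+1.
Then 4(3s+1)^3 - 9(3s+1)^2 - 4(3s+1) + 9 = 108s^3 + 27s^2 - 30s = 3(36s^3 + 9s^2 - 10s).

3(36s^3 + 9s^2 - 10s)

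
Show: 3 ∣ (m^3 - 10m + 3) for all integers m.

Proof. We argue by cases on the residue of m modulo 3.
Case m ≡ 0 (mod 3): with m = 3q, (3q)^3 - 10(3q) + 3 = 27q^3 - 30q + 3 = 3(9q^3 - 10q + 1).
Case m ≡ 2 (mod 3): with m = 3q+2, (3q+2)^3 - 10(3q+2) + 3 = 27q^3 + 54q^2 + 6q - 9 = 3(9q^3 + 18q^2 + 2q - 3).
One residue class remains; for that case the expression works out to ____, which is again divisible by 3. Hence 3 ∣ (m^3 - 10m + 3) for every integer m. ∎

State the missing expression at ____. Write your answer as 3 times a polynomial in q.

3(9q^3 + 9q^2 - 7q - 2)

The residues treated are {0, 2}, so the missing case is m ≡ 1 (mod 3); write m = 3q+1.
Then (3q+1)^3 - 10(3q+1) + 3 = 27q^3 + 27q^2 - 21q - 6 = 3(9q^3 + 9q^2 - 7q - 2).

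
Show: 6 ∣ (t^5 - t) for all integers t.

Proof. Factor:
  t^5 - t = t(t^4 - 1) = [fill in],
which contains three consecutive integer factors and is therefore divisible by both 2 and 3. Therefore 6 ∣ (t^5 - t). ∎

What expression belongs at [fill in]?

t^4 - 1 = (t^2 - 1)(t^2 + 1), and t^2 - 1 = (t-1)(t+1).
So t(t^4 - 1) = (t - 1)t(t + 1)(t^2 + 1).

(t - 1)t(t + 1)(t^2 + 1)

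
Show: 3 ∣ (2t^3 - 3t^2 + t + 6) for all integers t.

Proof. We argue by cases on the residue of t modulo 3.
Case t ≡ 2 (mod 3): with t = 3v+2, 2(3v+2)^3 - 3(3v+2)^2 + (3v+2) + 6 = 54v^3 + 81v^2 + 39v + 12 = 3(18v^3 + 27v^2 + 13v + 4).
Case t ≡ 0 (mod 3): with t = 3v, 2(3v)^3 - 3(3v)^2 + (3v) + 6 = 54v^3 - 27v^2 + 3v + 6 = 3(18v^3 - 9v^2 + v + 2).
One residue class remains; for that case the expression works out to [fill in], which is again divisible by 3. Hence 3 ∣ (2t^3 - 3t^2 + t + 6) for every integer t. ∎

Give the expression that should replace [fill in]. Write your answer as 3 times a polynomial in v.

3(18v^3 + 9v^2 + v + 2)

Only t ≡ 1 (mod 3) is unaccounted for. Put t = 3v+1:
2(3v+1)^3 - 3(3v+1)^2 + (3v+1) + 6 expands to 54v^3 + 27v^2 + 3v + 6,
and factoring out 3 leaves 3(18v^3 + 9v^2 + v + 2).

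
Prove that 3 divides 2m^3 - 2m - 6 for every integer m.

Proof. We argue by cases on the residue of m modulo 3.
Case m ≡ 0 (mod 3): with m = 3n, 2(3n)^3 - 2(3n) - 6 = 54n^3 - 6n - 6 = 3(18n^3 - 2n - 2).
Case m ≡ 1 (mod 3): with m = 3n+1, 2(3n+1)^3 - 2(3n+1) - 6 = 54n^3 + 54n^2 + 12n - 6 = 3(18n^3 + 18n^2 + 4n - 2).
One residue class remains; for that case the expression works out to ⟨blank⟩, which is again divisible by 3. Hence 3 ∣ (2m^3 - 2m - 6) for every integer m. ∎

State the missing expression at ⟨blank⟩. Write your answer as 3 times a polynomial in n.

Only m ≡ 2 (mod 3) is unaccounted for. Put m = 3n+2:
2(3n+2)^3 - 2(3n+2) - 6 expands to 54n^3 + 108n^2 + 66n + 6,
and factoring out 3 leaves 3(18n^3 + 36n^2 + 22n + 2).

3(18n^3 + 36n^2 + 22n + 2)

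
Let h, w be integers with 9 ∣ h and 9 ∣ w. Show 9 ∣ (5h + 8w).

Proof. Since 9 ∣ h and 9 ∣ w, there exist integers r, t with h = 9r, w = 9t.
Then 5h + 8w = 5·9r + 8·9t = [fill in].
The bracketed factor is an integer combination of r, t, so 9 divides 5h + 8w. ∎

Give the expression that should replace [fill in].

9(5r + 8t)

Each term has a factor of 9: 5·9r + 8·9t = 9·(5r + 8t).
Since 5r + 8t is an integer, 9 ∣ (5h + 8w).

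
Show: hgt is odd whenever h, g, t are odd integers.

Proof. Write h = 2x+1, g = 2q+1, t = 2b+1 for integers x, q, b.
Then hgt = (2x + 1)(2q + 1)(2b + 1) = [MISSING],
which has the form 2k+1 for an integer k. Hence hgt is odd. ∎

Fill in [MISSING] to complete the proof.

2(4bqx + 2bq + 2bx + b + 2qx + q + x) + 1

(2x + 1)(2q + 1)(2b + 1) = 8bqx + 4bq + 4bx + 2b + 4qx + 2q + 2x + 1
= 2(4bqx + 2bq + 2bx + b + 2qx + q + x) + 1.
Since 4bqx + 2bq + 2bx + b + 2qx + q + x is an integer, the product is of the form 2k+1 for an integer k.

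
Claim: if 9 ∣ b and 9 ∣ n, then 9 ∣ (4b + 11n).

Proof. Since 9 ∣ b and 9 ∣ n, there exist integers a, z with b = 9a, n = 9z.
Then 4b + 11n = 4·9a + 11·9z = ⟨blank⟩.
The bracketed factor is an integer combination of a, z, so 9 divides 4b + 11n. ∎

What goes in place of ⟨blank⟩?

9(4a + 11z)

Pull the common 9 out of every term: 4·9a + 11·9z = 9(4a + 11z).
4a + 11z is an integer, which exhibits the divisibility.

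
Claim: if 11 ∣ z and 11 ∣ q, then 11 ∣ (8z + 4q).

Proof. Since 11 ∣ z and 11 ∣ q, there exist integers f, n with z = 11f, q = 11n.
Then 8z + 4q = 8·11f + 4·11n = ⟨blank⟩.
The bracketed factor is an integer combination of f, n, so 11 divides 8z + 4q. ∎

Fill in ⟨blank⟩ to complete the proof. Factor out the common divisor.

Pull the common 11 out of every term: 8·11f + 4·11n = 11(8f + 4n).
8f + 4n is an integer, which exhibits the divisibility.

11(8f + 4n)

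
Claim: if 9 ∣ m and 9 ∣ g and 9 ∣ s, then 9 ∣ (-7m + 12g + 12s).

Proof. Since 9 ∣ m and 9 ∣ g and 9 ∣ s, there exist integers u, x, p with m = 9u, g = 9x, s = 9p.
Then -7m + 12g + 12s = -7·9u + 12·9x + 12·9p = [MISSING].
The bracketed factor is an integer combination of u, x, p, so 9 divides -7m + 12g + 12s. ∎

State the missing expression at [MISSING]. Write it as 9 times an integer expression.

Pull the common 9 out of every term: -7·9u + 12·9x + 12·9p = 9(12p - 7u + 12x).
12p - 7u + 12x is an integer, which exhibits the divisibility.

9(12p - 7u + 12x)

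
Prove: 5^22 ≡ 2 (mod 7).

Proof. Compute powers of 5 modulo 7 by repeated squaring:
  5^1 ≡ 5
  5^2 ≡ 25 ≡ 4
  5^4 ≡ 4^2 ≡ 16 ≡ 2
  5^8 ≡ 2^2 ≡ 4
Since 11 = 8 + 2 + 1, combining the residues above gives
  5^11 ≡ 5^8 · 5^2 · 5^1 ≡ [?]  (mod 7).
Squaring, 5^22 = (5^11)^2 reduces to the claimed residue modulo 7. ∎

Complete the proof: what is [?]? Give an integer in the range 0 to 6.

3

5^8 · 5^2 · 5^1 ≡ 4 · 4 · 5 = 80.
80 mod 7 = 3, so 5^11 ≡ 3 (mod 7).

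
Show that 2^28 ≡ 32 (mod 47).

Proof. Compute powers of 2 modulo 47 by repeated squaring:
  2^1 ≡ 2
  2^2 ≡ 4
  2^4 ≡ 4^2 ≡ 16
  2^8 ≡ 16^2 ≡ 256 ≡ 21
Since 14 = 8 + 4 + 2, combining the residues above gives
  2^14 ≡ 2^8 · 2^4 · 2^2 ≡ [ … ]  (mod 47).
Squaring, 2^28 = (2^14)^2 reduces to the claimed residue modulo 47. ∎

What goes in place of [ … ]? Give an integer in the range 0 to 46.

28

2^8 · 2^4 · 2^2 ≡ 21 · 16 · 4 = 1344.
1344 mod 47 = 28, so 2^14 ≡ 28 (mod 47).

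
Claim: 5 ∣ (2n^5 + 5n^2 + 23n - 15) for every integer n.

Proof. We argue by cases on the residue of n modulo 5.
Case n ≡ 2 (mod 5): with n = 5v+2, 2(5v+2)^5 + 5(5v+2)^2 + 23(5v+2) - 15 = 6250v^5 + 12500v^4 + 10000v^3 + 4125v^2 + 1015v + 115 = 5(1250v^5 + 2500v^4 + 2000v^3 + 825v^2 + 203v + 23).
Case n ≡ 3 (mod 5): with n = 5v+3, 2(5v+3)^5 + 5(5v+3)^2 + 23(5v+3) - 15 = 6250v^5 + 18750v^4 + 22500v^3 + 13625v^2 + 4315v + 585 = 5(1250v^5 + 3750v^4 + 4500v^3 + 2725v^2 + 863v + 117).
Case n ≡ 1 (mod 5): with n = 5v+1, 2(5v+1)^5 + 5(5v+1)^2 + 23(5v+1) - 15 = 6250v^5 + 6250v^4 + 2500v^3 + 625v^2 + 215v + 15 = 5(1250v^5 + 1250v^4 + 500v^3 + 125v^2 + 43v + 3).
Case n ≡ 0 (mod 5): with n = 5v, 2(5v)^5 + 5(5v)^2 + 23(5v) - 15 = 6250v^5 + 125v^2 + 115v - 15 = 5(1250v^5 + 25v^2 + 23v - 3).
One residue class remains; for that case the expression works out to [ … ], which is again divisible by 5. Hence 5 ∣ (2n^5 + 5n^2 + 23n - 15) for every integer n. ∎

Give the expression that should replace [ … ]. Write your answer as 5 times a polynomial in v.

Only n ≡ 4 (mod 5) is unaccounted for. Put n = 5v+4:
2(5v+4)^5 + 5(5v+4)^2 + 23(5v+4) - 15 expands to 6250v^5 + 25000v^4 + 40000v^3 + 32125v^2 + 13115v + 2205,
and factoring out 5 leaves 5(1250v^5 + 5000v^4 + 8000v^3 + 6425v^2 + 2623v + 441).

5(1250v^5 + 5000v^4 + 8000v^3 + 6425v^2 + 2623v + 441)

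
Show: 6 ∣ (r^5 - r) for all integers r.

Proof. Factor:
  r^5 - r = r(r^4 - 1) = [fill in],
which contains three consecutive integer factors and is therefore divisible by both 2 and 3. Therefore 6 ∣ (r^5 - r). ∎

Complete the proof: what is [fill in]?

r^4 - 1 = (r^2 - 1)(r^2 + 1), and r^2 - 1 = (r-1)(r+1).
So r(r^4 - 1) = (r - 1)r(r + 1)(r^2 + 1).

(r - 1)r(r + 1)(r^2 + 1)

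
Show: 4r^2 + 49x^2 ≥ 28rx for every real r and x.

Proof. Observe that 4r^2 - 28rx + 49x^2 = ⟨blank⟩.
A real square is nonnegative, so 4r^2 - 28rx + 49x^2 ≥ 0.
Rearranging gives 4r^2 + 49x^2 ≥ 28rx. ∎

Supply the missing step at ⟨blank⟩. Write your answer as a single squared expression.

(2r - 7x)^2

4r^2 - 28rx + 49x^2 is a perfect-square trinomial: the outer terms are (2r)^2 and (7x)^2, and the cross term is -2·2r·7x.
So 4r^2 - 28rx + 49x^2 = (2r - 7x)^2 ≥ 0.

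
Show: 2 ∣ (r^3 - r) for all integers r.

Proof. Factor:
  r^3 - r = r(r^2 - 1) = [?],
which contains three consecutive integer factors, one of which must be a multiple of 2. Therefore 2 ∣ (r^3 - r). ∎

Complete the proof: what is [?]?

r(r^2 - 1) = r(r - 1)(r + 1) = (r - 1)r(r + 1).
These three factors are consecutive integers, so their product is divisible by 2.

(r - 1)r(r + 1)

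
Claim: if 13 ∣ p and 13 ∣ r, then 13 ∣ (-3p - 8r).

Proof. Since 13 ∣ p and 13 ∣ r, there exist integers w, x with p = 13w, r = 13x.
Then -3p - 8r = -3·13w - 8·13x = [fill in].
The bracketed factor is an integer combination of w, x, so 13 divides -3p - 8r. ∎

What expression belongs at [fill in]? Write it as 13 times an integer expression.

Pull the common 13 out of every term: -3·13w - 8·13x = 13(-3w - 8x).
-3w - 8x is an integer, which exhibits the divisibility.

13(-3w - 8x)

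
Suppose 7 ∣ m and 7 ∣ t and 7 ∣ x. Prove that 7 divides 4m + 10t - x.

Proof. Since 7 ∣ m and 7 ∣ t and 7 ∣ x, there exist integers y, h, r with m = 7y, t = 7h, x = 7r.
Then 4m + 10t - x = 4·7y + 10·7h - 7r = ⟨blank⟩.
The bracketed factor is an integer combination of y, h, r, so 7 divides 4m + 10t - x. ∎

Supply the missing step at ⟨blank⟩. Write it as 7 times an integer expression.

Each term has a factor of 7: 4·7y + 10·7h - 7r = 7·(10h - r + 4y).
Since 10h - r + 4y is an integer, 7 ∣ (4m + 10t - x).

7(10h - r + 4y)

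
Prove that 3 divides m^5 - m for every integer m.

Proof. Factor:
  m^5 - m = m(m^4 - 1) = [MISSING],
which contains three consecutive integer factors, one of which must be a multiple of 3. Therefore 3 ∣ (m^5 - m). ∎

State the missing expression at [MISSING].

m^4 - 1 = (m^2 - 1)(m^2 + 1), and m^2 - 1 = (m-1)(m+1).
So m(m^4 - 1) = (m - 1)m(m + 1)(m^2 + 1).

(m - 1)m(m + 1)(m^2 + 1)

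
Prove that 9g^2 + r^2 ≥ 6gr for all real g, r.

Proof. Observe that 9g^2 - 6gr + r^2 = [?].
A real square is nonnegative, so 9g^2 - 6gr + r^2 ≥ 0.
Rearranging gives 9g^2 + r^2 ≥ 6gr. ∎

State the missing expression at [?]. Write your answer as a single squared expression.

The leading and trailing coefficients are 3^2 and 1^2, and 6 = 2·3·1, so the trinomial is (3g - r)^2.
Hence 9g^2 - 6gr + r^2 ≥ 0.

(3g - r)^2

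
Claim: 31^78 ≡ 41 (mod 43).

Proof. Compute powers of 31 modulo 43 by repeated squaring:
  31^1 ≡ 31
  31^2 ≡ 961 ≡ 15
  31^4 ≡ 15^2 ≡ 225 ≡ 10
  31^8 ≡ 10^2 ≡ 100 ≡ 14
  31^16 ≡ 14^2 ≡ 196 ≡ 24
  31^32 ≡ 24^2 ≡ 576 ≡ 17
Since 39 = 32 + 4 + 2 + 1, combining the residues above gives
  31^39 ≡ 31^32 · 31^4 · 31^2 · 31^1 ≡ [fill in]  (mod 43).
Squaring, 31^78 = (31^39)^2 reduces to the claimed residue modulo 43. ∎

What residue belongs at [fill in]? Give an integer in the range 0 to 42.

31^32 · 31^4 · 31^2 · 31^1 ≡ 17 · 10 · 15 · 31 = 79050.
79050 mod 43 = 16, so 31^39 ≡ 16 (mod 43).

16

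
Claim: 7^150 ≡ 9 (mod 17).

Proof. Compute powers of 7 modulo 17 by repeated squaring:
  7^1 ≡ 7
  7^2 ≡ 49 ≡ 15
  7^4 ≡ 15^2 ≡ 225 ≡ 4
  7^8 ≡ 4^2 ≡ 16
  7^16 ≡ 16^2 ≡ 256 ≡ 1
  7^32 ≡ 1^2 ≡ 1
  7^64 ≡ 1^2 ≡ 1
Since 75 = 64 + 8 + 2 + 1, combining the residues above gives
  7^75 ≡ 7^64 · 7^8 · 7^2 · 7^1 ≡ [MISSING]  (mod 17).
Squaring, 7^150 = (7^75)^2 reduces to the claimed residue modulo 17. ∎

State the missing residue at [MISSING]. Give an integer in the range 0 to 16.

14

7^64 · 7^8 · 7^2 · 7^1 ≡ 1 · 16 · 15 · 7 = 1680.
1680 mod 17 = 14, so 7^75 ≡ 14 (mod 17).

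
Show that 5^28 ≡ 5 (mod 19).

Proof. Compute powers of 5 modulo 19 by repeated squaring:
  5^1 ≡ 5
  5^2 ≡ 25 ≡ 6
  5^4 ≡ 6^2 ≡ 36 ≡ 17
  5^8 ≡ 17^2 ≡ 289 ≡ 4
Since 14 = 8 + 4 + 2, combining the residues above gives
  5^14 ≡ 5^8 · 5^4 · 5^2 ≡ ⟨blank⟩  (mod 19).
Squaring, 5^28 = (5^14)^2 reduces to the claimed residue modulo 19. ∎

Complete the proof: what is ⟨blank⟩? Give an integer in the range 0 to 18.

5^8 · 5^4 · 5^2 ≡ 4 · 17 · 6 = 408.
408 mod 19 = 9, so 5^14 ≡ 9 (mod 19).

9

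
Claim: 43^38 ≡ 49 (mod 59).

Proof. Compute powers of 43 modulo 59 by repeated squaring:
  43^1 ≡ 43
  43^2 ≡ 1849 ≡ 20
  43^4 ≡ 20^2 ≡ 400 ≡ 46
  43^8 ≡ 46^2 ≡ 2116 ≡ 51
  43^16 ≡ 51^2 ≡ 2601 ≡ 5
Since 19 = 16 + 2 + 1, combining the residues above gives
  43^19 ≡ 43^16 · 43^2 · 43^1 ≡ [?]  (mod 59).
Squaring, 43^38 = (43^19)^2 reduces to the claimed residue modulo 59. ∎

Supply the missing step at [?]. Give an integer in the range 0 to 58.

Multiply the listed residues: 5 · 20 · 43 = 100 → 4300.
Reducing modulo 59: 4300 = 72·59 + 52, so 43^19 ≡ 52.

52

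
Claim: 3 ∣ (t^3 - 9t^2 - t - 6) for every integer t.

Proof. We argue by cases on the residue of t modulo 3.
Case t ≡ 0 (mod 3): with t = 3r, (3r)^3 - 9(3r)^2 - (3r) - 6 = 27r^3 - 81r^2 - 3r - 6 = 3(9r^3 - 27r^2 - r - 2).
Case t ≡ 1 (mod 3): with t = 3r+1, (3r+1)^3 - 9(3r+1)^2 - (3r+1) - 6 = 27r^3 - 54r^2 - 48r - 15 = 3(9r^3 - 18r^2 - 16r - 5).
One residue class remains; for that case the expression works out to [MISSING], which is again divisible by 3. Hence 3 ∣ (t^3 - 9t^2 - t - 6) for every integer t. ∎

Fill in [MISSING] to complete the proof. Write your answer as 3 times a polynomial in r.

The residues treated are {0, 1}, so the missing case is t ≡ 2 (mod 3); write t = 3r+2.
Then (3r+2)^3 - 9(3r+2)^2 - (3r+2) - 6 = 27r^3 - 27r^2 - 75r - 36 = 3(9r^3 - 9r^2 - 25r - 12).

3(9r^3 - 9r^2 - 25r - 12)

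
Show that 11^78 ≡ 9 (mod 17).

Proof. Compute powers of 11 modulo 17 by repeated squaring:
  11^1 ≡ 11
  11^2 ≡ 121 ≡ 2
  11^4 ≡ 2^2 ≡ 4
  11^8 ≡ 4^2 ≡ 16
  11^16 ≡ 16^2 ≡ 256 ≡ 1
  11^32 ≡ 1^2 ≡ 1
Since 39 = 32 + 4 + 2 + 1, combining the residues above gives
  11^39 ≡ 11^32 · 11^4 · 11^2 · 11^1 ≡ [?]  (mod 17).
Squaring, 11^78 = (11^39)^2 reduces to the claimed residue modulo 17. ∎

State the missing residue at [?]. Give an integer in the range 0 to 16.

11^32 · 11^4 · 11^2 · 11^1 ≡ 1 · 4 · 2 · 11 = 88.
88 mod 17 = 3, so 11^39 ≡ 3 (mod 17).

3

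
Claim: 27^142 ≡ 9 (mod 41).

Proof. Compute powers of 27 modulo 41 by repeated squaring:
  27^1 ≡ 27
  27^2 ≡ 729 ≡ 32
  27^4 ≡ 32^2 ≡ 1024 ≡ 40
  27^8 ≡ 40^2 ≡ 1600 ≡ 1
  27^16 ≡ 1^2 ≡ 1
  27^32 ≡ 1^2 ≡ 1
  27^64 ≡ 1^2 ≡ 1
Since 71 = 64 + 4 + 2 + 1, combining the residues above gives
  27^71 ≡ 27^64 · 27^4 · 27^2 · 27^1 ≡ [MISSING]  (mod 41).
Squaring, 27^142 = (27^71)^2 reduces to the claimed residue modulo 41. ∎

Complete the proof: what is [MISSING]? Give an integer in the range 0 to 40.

38

27^64 · 27^4 · 27^2 · 27^1 ≡ 1 · 40 · 32 · 27 = 34560.
34560 mod 41 = 38, so 27^71 ≡ 38 (mod 41).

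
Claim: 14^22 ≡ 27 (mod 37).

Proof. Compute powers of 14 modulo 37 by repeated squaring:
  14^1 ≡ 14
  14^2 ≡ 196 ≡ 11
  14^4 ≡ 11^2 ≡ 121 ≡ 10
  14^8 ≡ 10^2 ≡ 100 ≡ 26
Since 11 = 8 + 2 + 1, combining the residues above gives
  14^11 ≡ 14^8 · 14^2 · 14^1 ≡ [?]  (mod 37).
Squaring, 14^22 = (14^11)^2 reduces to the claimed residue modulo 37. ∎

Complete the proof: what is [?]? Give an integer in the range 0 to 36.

Multiply the listed residues: 26 · 11 · 14 = 286 → 4004.
Reducing modulo 37: 4004 = 108·37 + 8, so 14^11 ≡ 8.

8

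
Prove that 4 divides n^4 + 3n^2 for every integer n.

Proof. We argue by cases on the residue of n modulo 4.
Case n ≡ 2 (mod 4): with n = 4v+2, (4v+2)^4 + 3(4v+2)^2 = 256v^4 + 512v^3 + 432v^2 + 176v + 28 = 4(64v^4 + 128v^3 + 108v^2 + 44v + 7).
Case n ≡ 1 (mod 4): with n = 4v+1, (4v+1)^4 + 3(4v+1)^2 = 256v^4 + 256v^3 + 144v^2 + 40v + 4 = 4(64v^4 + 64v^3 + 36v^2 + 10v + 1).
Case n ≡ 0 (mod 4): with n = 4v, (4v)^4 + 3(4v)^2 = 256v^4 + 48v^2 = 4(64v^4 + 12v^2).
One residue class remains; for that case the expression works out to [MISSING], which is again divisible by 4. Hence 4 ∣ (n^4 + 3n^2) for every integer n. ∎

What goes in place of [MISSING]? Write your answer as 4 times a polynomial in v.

The residues treated are {2, 1, 0}, so the missing case is n ≡ 3 (mod 4); write n = 4v+3.
Then (4v+3)^4 + 3(4v+3)^2 = 256v^4 + 768v^3 + 912v^2 + 504v + 108 = 4(64v^4 + 192v^3 + 228v^2 + 126v + 27).

4(64v^4 + 192v^3 + 228v^2 + 126v + 27)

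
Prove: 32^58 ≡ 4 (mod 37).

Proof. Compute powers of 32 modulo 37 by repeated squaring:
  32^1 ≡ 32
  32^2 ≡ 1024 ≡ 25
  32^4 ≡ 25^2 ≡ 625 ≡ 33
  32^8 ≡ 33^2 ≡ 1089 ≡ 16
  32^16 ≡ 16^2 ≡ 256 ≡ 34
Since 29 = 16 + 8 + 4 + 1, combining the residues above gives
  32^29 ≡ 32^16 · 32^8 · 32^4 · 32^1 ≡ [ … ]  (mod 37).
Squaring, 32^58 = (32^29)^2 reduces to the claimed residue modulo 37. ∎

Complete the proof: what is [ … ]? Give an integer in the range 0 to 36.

Multiply the listed residues: 34 · 16 · 33 · 32 = 544 → 17952 → 574464.
Reducing modulo 37: 574464 = 15526·37 + 2, so 32^29 ≡ 2.

2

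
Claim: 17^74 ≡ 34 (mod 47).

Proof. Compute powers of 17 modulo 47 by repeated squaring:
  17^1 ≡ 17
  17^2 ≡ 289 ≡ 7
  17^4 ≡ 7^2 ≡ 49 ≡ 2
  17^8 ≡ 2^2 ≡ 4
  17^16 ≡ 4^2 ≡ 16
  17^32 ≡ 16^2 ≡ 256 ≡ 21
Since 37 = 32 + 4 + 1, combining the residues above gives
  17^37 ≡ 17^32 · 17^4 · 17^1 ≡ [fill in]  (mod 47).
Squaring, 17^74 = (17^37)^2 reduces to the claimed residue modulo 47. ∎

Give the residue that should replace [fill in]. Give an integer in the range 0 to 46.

9

17^32 · 17^4 · 17^1 ≡ 21 · 2 · 17 = 714.
714 mod 47 = 9, so 17^37 ≡ 9 (mod 47).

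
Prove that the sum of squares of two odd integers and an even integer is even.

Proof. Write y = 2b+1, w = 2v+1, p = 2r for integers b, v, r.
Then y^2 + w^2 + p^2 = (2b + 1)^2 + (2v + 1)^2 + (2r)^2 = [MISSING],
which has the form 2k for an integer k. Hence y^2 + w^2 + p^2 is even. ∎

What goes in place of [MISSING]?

2(2b^2 + 2b + 2r^2 + 2v^2 + 2v + 1)

(2b + 1)^2 + (2v + 1)^2 + (2r)^2 = 4b^2 + 4b + 4r^2 + 4v^2 + 4v + 2
= 2(2b^2 + 2b + 2r^2 + 2v^2 + 2v + 1).
Since 2b^2 + 2b + 2r^2 + 2v^2 + 2v + 1 is an integer, the sum of squares is of the form 2k for an integer k.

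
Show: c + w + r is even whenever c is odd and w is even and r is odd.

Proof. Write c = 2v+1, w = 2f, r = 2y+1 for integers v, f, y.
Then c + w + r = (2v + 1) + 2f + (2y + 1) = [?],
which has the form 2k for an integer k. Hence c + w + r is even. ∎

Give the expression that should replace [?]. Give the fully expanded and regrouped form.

2(f + v + y + 1)

(2v + 1) + 2f + (2y + 1) = 2f + 2v + 2y + 2
= 2(f + v + y + 1).
Since f + v + y + 1 is an integer, the sum is of the form 2k for an integer k.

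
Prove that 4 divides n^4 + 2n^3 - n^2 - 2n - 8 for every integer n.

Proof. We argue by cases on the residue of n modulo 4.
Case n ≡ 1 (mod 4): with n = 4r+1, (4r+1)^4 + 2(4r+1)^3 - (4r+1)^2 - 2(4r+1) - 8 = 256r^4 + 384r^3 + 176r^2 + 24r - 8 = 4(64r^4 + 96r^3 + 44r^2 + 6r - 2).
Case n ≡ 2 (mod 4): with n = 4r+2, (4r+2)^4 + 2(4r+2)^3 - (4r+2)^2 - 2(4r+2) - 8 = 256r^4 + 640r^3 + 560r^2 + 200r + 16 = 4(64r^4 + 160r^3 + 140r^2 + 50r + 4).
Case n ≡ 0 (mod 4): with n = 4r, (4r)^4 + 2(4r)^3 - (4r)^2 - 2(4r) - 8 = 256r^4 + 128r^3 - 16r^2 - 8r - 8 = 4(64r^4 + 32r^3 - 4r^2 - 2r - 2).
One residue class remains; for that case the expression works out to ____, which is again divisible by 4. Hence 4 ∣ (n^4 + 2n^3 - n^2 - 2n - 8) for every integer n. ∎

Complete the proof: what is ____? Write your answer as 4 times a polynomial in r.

The residues treated are {1, 2, 0}, so the missing case is n ≡ 3 (mod 4); write n = 4r+3.
Then (4r+3)^4 + 2(4r+3)^3 - (4r+3)^2 - 2(4r+3) - 8 = 256r^4 + 896r^3 + 1136r^2 + 616r + 112 = 4(64r^4 + 224r^3 + 284r^2 + 154r + 28).

4(64r^4 + 224r^3 + 284r^2 + 154r + 28)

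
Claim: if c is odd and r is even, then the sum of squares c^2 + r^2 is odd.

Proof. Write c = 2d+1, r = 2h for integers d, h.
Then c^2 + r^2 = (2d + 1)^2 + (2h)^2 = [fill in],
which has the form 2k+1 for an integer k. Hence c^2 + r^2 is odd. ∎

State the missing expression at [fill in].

(2d + 1)^2 + (2h)^2 = 4d^2 + 4d + 4h^2 + 1
= 2(2d^2 + 2d + 2h^2) + 1.
Since 2d^2 + 2d + 2h^2 is an integer, the sum of squares is of the form 2k+1 for an integer k.

2(2d^2 + 2d + 2h^2) + 1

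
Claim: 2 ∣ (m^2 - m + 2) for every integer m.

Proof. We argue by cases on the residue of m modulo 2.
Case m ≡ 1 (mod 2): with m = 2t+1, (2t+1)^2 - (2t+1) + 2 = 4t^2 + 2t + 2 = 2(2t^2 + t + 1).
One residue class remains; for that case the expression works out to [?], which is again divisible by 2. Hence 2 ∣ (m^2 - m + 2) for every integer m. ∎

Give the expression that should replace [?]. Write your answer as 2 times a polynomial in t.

2(2t^2 - t + 1)

Only m ≡ 0 (mod 2) is unaccounted for. Put m = 2t:
(2t)^2 - (2t) + 2 expands to 4t^2 - 2t + 2,
and factoring out 2 leaves 2(2t^2 - t + 1).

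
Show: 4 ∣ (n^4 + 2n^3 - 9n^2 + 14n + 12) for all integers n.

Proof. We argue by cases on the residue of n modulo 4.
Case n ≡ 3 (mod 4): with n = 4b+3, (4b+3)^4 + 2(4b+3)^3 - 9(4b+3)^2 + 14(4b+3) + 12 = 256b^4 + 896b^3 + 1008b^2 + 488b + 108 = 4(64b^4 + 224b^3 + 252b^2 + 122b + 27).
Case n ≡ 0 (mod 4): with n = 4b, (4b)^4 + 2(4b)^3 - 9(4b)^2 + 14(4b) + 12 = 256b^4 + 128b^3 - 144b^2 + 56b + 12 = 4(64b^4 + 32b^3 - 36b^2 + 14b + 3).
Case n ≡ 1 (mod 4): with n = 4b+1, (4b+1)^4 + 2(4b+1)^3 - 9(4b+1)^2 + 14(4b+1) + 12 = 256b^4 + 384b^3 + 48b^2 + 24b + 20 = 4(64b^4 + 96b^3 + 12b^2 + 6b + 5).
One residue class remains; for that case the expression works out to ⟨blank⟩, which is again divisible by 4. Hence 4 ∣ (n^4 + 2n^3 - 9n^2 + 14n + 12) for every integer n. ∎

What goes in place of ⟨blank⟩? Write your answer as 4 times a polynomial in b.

4(64b^4 + 160b^3 + 108b^2 + 34b + 9)

The residues treated are {3, 0, 1}, so the missing case is n ≡ 2 (mod 4); write n = 4b+2.
Then (4b+2)^4 + 2(4b+2)^3 - 9(4b+2)^2 + 14(4b+2) + 12 = 256b^4 + 640b^3 + 432b^2 + 136b + 36 = 4(64b^4 + 160b^3 + 108b^2 + 34b + 9).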